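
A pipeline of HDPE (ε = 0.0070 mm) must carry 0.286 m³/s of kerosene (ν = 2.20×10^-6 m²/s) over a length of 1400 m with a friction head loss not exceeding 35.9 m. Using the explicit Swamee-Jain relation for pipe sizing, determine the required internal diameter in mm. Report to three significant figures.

D ≈ 327 mm

Swamee-Jain (Type III): D = 0.66·[ε^1.25·(LQ²/(gh_f))^4.75 + ν·Q^9.4·(L/(gh_f))^5.2]^0.04
LQ²/(gh_f) = 0.3252; L/(gh_f) = 3.975
Term 1 = ε^1.25·(…)^4.75 = 1.73×10^-9; Term 2 = ν·Q^9.4·(…)^5.2 = 2.23×10^-8
D = 0.66·(1.73×10^-9 + 2.23×10^-8)^0.04 = 0.3272 m = 327 mm
Check: V = 3.40 m/s, Re = 5.06×10^5, f = 0.01340, h_f = 33.8 m ≈ 35.9 m ✓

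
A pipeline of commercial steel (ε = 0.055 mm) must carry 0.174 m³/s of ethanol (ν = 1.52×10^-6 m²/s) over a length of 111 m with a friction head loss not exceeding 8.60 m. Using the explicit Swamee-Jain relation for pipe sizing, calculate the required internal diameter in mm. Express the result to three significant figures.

D ≈ 222 mm

Swamee-Jain (Type III): D = 0.66·[ε^1.25·(LQ²/(gh_f))^4.75 + ν·Q^9.4·(L/(gh_f))^5.2]^0.04
LQ²/(gh_f) = 0.03983; L/(gh_f) = 1.316
Term 1 = ε^1.25·(…)^4.75 = 1.06×10^-12; Term 2 = ν·Q^9.4·(…)^5.2 = 4.60×10^-13
D = 0.66·(1.06×10^-12 + 4.60×10^-13)^0.04 = 0.2223 m = 222 mm
Check: V = 4.48 m/s, Re = 6.56×10^5, f = 0.01563, h_f = 8.01 m ≈ 8.60 m ✓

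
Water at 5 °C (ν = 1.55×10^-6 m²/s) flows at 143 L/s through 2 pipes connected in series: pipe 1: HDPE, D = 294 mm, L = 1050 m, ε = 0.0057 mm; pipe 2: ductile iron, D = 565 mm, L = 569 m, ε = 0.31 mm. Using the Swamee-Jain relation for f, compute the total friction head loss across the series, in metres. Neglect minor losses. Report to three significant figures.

Pipe 1: V = 2.106 m/s, Re = 4.00×10^5, ε/D = 1.94×10^-5, f = 0.01390, h_1 = f(L/D)V²/2g = 11.23 m
Pipe 2: V = 0.5704 m/s, Re = 2.08×10^5, ε/D = 5.49×10^-4, f = 0.01912, h_2 = f(L/D)V²/2g = 0.3193 m
Series → Q common, losses add: H = Σh = 11.55 m

H ≈ 11.5 m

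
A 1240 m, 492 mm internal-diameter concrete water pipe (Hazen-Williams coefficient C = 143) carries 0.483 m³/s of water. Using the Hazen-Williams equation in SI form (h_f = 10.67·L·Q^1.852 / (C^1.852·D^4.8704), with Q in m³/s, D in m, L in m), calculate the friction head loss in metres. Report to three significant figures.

h_f ≈ 11.1 m

h_f = 10.67·1240·0.483^1.852 / (143^1.852·0.492^4.8704) = 11.09 m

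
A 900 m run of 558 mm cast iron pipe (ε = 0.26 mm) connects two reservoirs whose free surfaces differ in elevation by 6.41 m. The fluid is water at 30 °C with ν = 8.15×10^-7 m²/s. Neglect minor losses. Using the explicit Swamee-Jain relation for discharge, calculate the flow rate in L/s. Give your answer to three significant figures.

Swamee-Jain (Type II): Q = -0.965·√(gD⁵h_f/L)·ln[ε/(3.7D) + √(3.17ν²L/(gD³h_f))]
√(gD⁵h_f/L) = √(9.81·0.558⁵·6.41/900) = 0.06148
ε/(3.7D) = 1.26×10^-4; √(3.17ν²L/(gD³h_f)) = 1.32×10^-5
Q = -0.965·0.06148·ln(1.391×10^-4) = 0.5268 m³/s
Check: V = 2.15 m/s, Re = 1.48×10^6, f = 0.01689, h_f = 6.44 m ≈ 6.41 m ✓

Q ≈ 527 L/s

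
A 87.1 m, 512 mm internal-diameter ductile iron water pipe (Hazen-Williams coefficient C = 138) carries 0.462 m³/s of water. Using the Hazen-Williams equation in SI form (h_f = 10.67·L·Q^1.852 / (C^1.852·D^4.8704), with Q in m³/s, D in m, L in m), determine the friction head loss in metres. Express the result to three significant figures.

h_f = 10.67·87.1·0.462^1.852 / (138^1.852·0.512^4.8704) = 0.6310 m

h_f ≈ 0.631 m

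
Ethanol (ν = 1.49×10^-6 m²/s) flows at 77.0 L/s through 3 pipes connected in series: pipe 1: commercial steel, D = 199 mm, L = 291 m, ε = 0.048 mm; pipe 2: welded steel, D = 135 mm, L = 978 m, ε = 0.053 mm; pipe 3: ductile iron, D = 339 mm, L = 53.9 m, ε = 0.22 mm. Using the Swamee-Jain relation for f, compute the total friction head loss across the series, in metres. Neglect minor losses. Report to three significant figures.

Pipe 1: V = 2.476 m/s, Re = 3.31×10^5, ε/D = 2.41×10^-4, f = 0.01647, h_1 = f(L/D)V²/2g = 7.524 m
Pipe 2: V = 5.379 m/s, Re = 4.87×10^5, ε/D = 3.93×10^-4, f = 0.01709, h_2 = f(L/D)V²/2g = 182.6 m
Pipe 3: V = 0.8531 m/s, Re = 1.94×10^5, ε/D = 6.49×10^-4, f = 0.01972, h_3 = f(L/D)V²/2g = 0.1163 m
Series → Q common, losses add: H = Σh = 190.3 m

H ≈ 190 m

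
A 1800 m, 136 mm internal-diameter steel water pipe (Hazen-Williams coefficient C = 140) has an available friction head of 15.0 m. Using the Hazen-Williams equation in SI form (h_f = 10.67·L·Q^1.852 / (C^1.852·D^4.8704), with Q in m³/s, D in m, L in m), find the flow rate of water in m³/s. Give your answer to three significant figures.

Rearranging: Q = [h_f·C^1.852·D^4.8704 / (10.67·L)]^(1/1.852)
Q = [15.0·140^1.852·0.136^4.8704 / (10.67·1800)]^0.540 = 0.01548 m³/s

Q ≈ 0.0155 m³/s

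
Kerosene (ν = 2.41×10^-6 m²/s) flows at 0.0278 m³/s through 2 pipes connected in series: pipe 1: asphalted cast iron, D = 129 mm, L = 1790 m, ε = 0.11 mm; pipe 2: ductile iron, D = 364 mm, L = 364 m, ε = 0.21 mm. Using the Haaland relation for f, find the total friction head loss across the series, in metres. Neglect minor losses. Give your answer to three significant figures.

Pipe 1: V = 2.127 m/s, Re = 1.14×10^5, ε/D = 8.53×10^-4, f = 0.02118, h_1 = f(L/D)V²/2g = 67.78 m
Pipe 2: V = 0.2671 m/s, Re = 4.03×10^4, ε/D = 5.77×10^-4, f = 0.02333, h_2 = f(L/D)V²/2g = 0.08485 m
Series → Q common, losses add: H = Σh = 67.86 m

H ≈ 67.9 m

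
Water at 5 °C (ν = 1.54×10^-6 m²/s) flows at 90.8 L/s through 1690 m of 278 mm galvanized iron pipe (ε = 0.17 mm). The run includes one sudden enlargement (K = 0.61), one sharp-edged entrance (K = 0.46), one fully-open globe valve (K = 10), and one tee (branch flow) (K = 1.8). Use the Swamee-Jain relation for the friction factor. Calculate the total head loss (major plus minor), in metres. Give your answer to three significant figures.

V = 4Q/(πD²) = 1.496 m/s; V²/2g = 0.1141 m
Re = 2.70×10^5, ε/D = 6.12×10^-4 → f = 0.01907 (Swamee-Jain)
Major: h_f = f(L/D)·V²/2g = 0.01907·6079·0.1141 = 13.22 m
Minor: ΣK = 12.9; h_m = ΣK·V²/2g = 1.468 m
Total H_L = 13.22 + 1.468 = 14.69 m

H_L ≈ 14.7 m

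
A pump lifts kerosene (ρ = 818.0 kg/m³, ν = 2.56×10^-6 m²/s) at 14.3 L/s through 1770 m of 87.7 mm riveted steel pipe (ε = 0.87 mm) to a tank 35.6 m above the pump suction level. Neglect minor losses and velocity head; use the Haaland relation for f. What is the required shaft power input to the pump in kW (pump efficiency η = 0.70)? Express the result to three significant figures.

V = 4Q/(πD²) = 2.367 m/s; Re = 8.11×10^4; ε/D = 0.00992; f = 0.03857
h_f = f(L/D)V²/2g = 222.3 m
Total head H = z + h_f = 35.6 + 222.3 = 257.9 m
P_hyd = ρgQH = 818.0·9.81·0.0143·257.9 = 29.60 kW
P_shaft = P_hyd/η = 29.60/0.70 = 42.28 kW

P_shaft ≈ 42.3 kW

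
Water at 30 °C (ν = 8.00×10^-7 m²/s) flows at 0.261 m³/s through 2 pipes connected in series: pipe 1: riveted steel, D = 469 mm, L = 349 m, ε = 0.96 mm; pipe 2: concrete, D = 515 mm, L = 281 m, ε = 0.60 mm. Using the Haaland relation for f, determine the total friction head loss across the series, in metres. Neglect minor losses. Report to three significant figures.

Pipe 1: V = 1.511 m/s, Re = 8.86×10^5, ε/D = 0.00205, f = 0.02379, h_1 = f(L/D)V²/2g = 2.060 m
Pipe 2: V = 1.253 m/s, Re = 8.07×10^5, ε/D = 0.00117, f = 0.02072, h_2 = f(L/D)V²/2g = 0.9047 m
Series → Q common, losses add: H = Σh = 2.964 m

H ≈ 2.96 m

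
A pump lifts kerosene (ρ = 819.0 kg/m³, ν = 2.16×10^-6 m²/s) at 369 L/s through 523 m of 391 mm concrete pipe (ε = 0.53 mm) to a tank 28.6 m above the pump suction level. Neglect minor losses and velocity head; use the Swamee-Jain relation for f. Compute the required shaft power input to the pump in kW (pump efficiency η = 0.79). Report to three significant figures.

P_shaft ≈ 160 kW

V = 4Q/(πD²) = 3.073 m/s; Re = 5.56×10^5; ε/D = 0.00136; f = 0.02172
h_f = f(L/D)V²/2g = 13.99 m
Total head H = z + h_f = 28.6 + 13.99 = 42.59 m
P_hyd = ρgQH = 819.0·9.81·0.369·42.59 = 126.3 kW
P_shaft = P_hyd/η = 126.3/0.79 = 159.8 kW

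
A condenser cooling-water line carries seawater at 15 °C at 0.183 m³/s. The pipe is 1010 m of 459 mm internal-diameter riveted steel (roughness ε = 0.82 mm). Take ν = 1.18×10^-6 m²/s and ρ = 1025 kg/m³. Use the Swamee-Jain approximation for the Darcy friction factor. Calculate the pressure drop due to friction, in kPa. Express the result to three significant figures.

V = 4Q/(πD²) = 4·0.183/(π·0.459²) = 1.106 m/s
Re = VD/ν = 1.106·0.459/1.18×10^-6 = 4.30×10^5 → turbulent
ε/D = 0.82/459 = 0.00179
Swamee-Jain: f = 0.02332
h_f = f(L/D)V²/(2g) = 0.02332·(1010/0.459)·1.106²/(2·9.81) = 3.199 m
Δp = ρg·h_f = 1025·9.81·3.199 = 32.16 kPa

Δp ≈ 32.2 kPa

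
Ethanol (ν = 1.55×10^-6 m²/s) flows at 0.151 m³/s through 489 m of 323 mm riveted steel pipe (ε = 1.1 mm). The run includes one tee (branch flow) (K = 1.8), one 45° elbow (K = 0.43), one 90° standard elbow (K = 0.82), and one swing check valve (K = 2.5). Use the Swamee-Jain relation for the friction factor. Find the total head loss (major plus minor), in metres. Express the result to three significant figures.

V = 4Q/(πD²) = 1.843 m/s; V²/2g = 0.1731 m
Re = 3.84×10^5, ε/D = 0.00341 → f = 0.02757 (Swamee-Jain)
Major: h_f = f(L/D)·V²/2g = 0.02757·1514·0.1731 = 7.225 m
Minor: ΣK = 5.55; h_m = ΣK·V²/2g = 0.9606 m
Total H_L = 7.225 + 0.9606 = 8.185 m

H_L ≈ 8.19 m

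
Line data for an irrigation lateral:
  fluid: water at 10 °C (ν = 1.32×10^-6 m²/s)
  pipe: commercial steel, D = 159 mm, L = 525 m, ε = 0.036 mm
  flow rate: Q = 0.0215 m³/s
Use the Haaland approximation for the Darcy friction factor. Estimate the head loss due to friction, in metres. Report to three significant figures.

V = 4Q/(πD²) = 4·0.0215/(π·0.159²) = 1.083 m/s
Re = VD/ν = 1.083·0.159/1.32×10^-6 = 1.30×10^5 → turbulent
ε/D = 0.036/159 = 2.26×10^-4
Haaland: f = 0.01809
h_f = f(L/D)V²/(2g) = 0.01809·(525/0.159)·1.083²/(2·9.81) = 3.569 m

h_f ≈ 3.57 m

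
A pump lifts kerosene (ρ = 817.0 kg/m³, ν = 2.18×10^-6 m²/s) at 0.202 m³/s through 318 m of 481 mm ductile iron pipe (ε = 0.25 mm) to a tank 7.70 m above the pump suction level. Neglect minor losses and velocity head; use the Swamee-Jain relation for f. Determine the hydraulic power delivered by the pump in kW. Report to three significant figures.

V = 4Q/(πD²) = 1.112 m/s; Re = 2.45×10^5; ε/D = 5.20×10^-4; f = 0.01872
h_f = f(L/D)V²/2g = 0.7794 m
Total head H = z + h_f = 7.70 + 0.7794 = 8.479 m
P_hyd = ρgQH = 817.0·9.81·0.202·8.479 = 13.73 kW

P_hyd ≈ 13.7 kW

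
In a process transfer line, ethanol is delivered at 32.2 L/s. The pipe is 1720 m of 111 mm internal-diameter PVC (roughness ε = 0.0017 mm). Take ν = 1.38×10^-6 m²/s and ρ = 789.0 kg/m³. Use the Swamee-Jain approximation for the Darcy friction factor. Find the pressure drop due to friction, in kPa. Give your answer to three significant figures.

Δp ≈ 1010 kPa

V = 4Q/(πD²) = 4·0.0322/(π·0.111²) = 3.328 m/s
Re = VD/ν = 3.328·0.111/1.38×10^-6 = 2.68×10^5 → turbulent
ε/D = 0.0017/111 = 1.53×10^-5
Swamee-Jain: f = 0.01485
h_f = f(L/D)V²/(2g) = 0.01485·(1720/0.111)·3.328²/(2·9.81) = 129.9 m
Δp = ρg·h_f = 789.0·9.81·129.9 = 1005 kPa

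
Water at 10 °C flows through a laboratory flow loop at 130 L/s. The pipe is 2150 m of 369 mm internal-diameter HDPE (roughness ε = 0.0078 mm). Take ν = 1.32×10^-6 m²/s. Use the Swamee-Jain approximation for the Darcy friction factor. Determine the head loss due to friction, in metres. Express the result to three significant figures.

h_f ≈ 6.28 m

V = 4Q/(πD²) = 4·0.130/(π·0.369²) = 1.216 m/s
Re = VD/ν = 1.216·0.369/1.32×10^-6 = 3.40×10^5 → turbulent
ε/D = 0.0078/369 = 2.11×10^-5
Swamee-Jain: f = 0.01431
h_f = f(L/D)V²/(2g) = 0.01431·(2150/0.369)·1.216²/(2·9.81) = 6.279 m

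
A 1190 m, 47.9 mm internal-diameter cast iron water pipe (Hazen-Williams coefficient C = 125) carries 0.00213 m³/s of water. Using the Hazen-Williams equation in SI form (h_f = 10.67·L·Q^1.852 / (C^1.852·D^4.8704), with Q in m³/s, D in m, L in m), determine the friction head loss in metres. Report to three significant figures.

h_f ≈ 50.1 m

h_f = 10.67·1190·0.00213^1.852 / (125^1.852·0.0479^4.8704) = 50.08 m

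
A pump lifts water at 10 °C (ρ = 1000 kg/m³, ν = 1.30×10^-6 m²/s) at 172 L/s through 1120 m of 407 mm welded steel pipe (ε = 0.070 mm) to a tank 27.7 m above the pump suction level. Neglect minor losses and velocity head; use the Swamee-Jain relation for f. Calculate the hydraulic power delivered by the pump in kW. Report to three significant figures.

V = 4Q/(πD²) = 1.322 m/s; Re = 4.14×10^5; ε/D = 1.72×10^-4; f = 0.01552
h_f = f(L/D)V²/2g = 3.805 m
Total head H = z + h_f = 27.7 + 3.805 = 31.51 m
P_hyd = ρgQH = 1000·9.81·0.172·31.51 = 53.16 kW

P_hyd ≈ 53.2 kW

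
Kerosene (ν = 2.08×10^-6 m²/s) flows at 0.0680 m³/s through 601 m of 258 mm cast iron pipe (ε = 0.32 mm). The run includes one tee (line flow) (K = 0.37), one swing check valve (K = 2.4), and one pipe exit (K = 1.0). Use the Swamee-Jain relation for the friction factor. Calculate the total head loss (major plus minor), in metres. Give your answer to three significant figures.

H_L ≈ 4.82 m

V = 4Q/(πD²) = 1.301 m/s; V²/2g = 0.08623 m
Re = 1.61×10^5, ε/D = 0.00124 → f = 0.02236 (Swamee-Jain)
Major: h_f = f(L/D)·V²/2g = 0.02236·2329·0.08623 = 4.492 m
Minor: ΣK = 3.77; h_m = ΣK·V²/2g = 0.3251 m
Total H_L = 4.492 + 0.3251 = 4.817 m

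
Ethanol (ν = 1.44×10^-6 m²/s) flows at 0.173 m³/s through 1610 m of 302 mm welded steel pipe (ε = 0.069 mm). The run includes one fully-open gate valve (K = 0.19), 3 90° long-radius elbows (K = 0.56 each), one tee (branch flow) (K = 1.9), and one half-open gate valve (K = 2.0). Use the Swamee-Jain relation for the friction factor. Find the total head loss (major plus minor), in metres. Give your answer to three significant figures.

V = 4Q/(πD²) = 2.415 m/s; V²/2g = 0.2973 m
Re = 5.07×10^5, ε/D = 2.28×10^-4 → f = 0.01576 (Swamee-Jain)
Major: h_f = f(L/D)·V²/2g = 0.01576·5331·0.2973 = 24.97 m
Minor: ΣK = 5.77; h_m = ΣK·V²/2g = 1.715 m
Total H_L = 24.97 + 1.715 = 26.69 m

H_L ≈ 26.7 m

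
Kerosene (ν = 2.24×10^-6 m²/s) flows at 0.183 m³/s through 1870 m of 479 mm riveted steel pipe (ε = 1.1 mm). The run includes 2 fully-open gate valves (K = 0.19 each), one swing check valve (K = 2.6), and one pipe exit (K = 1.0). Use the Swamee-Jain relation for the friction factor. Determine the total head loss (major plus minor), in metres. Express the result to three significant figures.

H_L ≈ 5.39 m

V = 4Q/(πD²) = 1.016 m/s; V²/2g = 0.05256 m
Re = 2.17×10^5, ε/D = 0.00230 → f = 0.02523 (Swamee-Jain)
Major: h_f = f(L/D)·V²/2g = 0.02523·3904·0.05256 = 5.176 m
Minor: ΣK = 3.98; h_m = ΣK·V²/2g = 0.2092 m
Total H_L = 5.176 + 0.2092 = 5.386 m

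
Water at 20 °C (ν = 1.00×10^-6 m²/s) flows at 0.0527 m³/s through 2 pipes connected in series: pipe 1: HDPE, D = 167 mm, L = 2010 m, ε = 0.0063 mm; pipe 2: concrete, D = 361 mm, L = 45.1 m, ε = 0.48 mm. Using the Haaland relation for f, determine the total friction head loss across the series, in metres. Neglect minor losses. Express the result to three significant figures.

Pipe 1: V = 2.406 m/s, Re = 4.02×10^5, ε/D = 3.77×10^-5, f = 0.01398, h_1 = f(L/D)V²/2g = 49.66 m
Pipe 2: V = 0.5149 m/s, Re = 1.86×10^5, ε/D = 0.00133, f = 0.02221, h_2 = f(L/D)V²/2g = 0.03750 m
Series → Q common, losses add: H = Σh = 49.70 m

H ≈ 49.7 m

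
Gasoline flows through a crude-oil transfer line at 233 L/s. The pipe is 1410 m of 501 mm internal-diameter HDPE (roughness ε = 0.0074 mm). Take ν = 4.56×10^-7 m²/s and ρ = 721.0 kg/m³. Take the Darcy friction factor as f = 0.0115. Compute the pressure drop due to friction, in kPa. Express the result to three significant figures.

Δp ≈ 16.3 kPa

V = 4Q/(πD²) = 4·0.233/(π·0.501²) = 1.182 m/s
h_f = f(L/D)V²/(2g) = 0.01150·(1410/0.501)·1.182²/(2·9.81) = 2.304 m
Δp = ρg·h_f = 721.0·9.81·2.304 = 16.30 kPa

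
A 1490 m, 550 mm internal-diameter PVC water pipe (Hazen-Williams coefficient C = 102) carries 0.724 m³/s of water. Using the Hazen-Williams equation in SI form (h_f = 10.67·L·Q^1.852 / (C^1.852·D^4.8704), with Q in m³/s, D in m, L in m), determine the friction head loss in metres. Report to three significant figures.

h_f ≈ 30.6 m

h_f = 10.67·1490·0.724^1.852 / (102^1.852·0.550^4.8704) = 30.63 m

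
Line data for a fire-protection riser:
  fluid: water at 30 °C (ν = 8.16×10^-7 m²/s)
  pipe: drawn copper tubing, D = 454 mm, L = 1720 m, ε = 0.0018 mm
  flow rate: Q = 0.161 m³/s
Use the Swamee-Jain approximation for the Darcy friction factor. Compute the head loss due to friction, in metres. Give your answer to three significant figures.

h_f ≈ 2.47 m

V = 4Q/(πD²) = 4·0.161/(π·0.454²) = 0.9945 m/s
Re = VD/ν = 0.9945·0.454/8.16×10^-7 = 5.53×10^5 → turbulent
ε/D = 0.0018/454 = 3.96×10^-6
Swamee-Jain: f = 0.01293
h_f = f(L/D)V²/(2g) = 0.01293·(1720/0.454)·0.9945²/(2·9.81) = 2.469 m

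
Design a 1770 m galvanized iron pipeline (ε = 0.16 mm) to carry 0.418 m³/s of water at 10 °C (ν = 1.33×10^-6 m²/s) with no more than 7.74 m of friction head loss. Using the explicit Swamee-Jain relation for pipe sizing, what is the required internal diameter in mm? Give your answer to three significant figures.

Swamee-Jain (Type III): D = 0.66·[ε^1.25·(LQ²/(gh_f))^4.75 + ν·Q^9.4·(L/(gh_f))^5.2]^0.04
LQ²/(gh_f) = 4.073; L/(gh_f) = 23.31
Term 1 = ε^1.25·(…)^4.75 = 0.0142; Term 2 = ν·Q^9.4·(…)^5.2 = 0.00472
D = 0.66·(0.0142 + 0.00472)^0.04 = 0.5631 m = 563 mm
Check: V = 1.68 m/s, Re = 7.11×10^5, f = 0.01589, h_f = 7.17 m ≈ 7.74 m ✓

D ≈ 563 mm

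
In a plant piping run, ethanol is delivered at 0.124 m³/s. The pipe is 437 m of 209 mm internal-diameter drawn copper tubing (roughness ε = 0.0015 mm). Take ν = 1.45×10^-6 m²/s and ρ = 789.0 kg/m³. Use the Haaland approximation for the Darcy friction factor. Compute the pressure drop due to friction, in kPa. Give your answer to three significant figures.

Δp ≈ 141 kPa

V = 4Q/(πD²) = 4·0.124/(π·0.209²) = 3.614 m/s
Re = VD/ν = 3.614·0.209/1.45×10^-6 = 5.21×10^5 → turbulent
ε/D = 0.0015/209 = 7.18×10^-6
Haaland: f = 0.01305
h_f = f(L/D)V²/(2g) = 0.01305·(437/0.209)·3.614²/(2·9.81) = 18.17 m
Δp = ρg·h_f = 789.0·9.81·18.17 = 140.6 kPa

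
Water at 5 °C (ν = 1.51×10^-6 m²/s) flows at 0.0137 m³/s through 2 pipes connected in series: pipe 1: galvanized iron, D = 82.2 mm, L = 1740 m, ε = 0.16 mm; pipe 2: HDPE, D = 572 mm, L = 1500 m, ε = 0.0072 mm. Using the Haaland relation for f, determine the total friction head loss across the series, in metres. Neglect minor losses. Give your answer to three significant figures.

H ≈ 176 m

Pipe 1: V = 2.582 m/s, Re = 1.41×10^5, ε/D = 0.00195, f = 0.02442, h_1 = f(L/D)V²/2g = 175.6 m
Pipe 2: V = 0.05331 m/s, Re = 2.02×10^4, ε/D = 1.26×10^-5, f = 0.02570, h_2 = f(L/D)V²/2g = 0.009764 m
Series → Q common, losses add: H = Σh = 175.6 m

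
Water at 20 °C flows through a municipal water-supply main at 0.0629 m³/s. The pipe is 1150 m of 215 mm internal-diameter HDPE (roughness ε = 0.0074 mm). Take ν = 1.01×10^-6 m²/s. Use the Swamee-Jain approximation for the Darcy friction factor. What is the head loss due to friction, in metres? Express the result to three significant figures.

V = 4Q/(πD²) = 4·0.0629/(π·0.215²) = 1.733 m/s
Re = VD/ν = 1.733·0.215/1.01×10^-6 = 3.69×10^5 → turbulent
ε/D = 0.0074/215 = 3.44×10^-5
Swamee-Jain: f = 0.01428
h_f = f(L/D)V²/(2g) = 0.01428·(1150/0.215)·1.733²/(2·9.81) = 11.68 m

h_f ≈ 11.7 m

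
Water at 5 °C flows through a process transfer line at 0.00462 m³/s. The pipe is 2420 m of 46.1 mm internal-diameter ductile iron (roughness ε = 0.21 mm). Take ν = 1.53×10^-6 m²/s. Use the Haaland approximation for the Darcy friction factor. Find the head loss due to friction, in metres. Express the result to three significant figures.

V = 4Q/(πD²) = 4·0.00462/(π·0.0461²) = 2.768 m/s
Re = VD/ν = 2.768·0.0461/1.53×10^-6 = 8.34×10^4 → turbulent
ε/D = 0.21/46.1 = 0.00456
Haaland: f = 0.03066
h_f = f(L/D)V²/(2g) = 0.03066·(2420/0.0461)·2.768²/(2·9.81) = 628.5 m

h_f ≈ 629 m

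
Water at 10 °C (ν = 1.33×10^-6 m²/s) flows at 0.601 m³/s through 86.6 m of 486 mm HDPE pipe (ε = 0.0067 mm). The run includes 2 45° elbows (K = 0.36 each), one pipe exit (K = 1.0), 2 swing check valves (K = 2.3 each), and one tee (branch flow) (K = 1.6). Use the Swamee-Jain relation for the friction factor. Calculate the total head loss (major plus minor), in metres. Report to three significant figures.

V = 4Q/(πD²) = 3.240 m/s; V²/2g = 0.5350 m
Re = 1.18×10^6, ε/D = 1.38×10^-5 → f = 0.01165 (Swamee-Jain)
Major: h_f = f(L/D)·V²/2g = 0.01165·178.2·0.5350 = 1.111 m
Minor: ΣK = 7.92; h_m = ΣK·V²/2g = 4.237 m
Total H_L = 1.111 + 4.237 = 5.348 m

H_L ≈ 5.35 m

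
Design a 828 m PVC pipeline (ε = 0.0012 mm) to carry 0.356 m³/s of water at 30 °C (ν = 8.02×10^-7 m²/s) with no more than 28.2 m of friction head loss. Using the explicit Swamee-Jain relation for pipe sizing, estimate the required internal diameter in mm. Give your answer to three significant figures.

D ≈ 321 mm

Swamee-Jain (Type III): D = 0.66·[ε^1.25·(LQ²/(gh_f))^4.75 + ν·Q^9.4·(L/(gh_f))^5.2]^0.04
LQ²/(gh_f) = 0.3793; L/(gh_f) = 2.993
Term 1 = ε^1.25·(…)^4.75 = 3.97×10^-10; Term 2 = ν·Q^9.4·(…)^5.2 = 1.46×10^-8
D = 0.66·(3.97×10^-10 + 1.46×10^-8)^0.04 = 0.3210 m = 321 mm
Check: V = 4.40 m/s, Re = 1.76×10^6, f = 0.01071, h_f = 27.2 m ≈ 28.2 m ✓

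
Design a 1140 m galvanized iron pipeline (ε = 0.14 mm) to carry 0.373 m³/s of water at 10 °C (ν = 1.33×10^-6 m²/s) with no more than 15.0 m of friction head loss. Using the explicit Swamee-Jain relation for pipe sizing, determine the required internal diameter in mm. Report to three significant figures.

D ≈ 433 mm

Swamee-Jain (Type III): D = 0.66·[ε^1.25·(LQ²/(gh_f))^4.75 + ν·Q^9.4·(L/(gh_f))^5.2]^0.04
LQ²/(gh_f) = 1.078; L/(gh_f) = 7.747
Term 1 = ε^1.25·(…)^4.75 = 2.17×10^-5; Term 2 = ν·Q^9.4·(…)^5.2 = 5.27×10^-6
D = 0.66·(2.17×10^-5 + 5.27×10^-6)^0.04 = 0.4333 m = 433 mm
Check: V = 2.53 m/s, Re = 8.24×10^5, f = 0.01610, h_f = 13.8 m ≈ 15.0 m ✓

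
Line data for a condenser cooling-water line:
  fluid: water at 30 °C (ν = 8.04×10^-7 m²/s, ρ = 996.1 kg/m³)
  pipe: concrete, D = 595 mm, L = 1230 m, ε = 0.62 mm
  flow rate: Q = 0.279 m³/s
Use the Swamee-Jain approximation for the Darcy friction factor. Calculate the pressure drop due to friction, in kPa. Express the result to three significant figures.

Δp ≈ 21.1 kPa

V = 4Q/(πD²) = 4·0.279/(π·0.595²) = 1.003 m/s
Re = VD/ν = 1.003·0.595/8.04×10^-7 = 7.43×10^5 → turbulent
ε/D = 0.62/595 = 0.00104
Swamee-Jain: f = 0.02033
h_f = f(L/D)V²/(2g) = 0.02033·(1230/0.595)·1.003²/(2·9.81) = 2.157 m
Δp = ρg·h_f = 996.1·9.81·2.157 = 21.08 kPa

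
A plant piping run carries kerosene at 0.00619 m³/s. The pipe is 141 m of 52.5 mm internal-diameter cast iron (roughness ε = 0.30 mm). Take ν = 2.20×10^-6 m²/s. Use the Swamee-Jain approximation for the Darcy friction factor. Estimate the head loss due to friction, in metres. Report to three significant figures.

V = 4Q/(πD²) = 4·0.00619/(π·0.0525²) = 2.859 m/s
Re = VD/ν = 2.859·0.0525/2.20×10^-6 = 6.82×10^4 → turbulent
ε/D = 0.30/52.5 = 0.00571
Swamee-Jain: f = 0.03319
h_f = f(L/D)V²/(2g) = 0.03319·(141/0.0525)·2.859²/(2·9.81) = 37.14 m

h_f ≈ 37.1 m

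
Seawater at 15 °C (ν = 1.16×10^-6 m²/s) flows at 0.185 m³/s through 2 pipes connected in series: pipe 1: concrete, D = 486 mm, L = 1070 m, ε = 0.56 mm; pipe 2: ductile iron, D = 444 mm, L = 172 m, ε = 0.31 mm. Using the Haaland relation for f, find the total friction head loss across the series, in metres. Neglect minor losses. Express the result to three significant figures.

H ≈ 2.87 m

Pipe 1: V = 0.9973 m/s, Re = 4.18×10^5, ε/D = 0.00115, f = 0.02093, h_1 = f(L/D)V²/2g = 2.336 m
Pipe 2: V = 1.195 m/s, Re = 4.57×10^5, ε/D = 6.98×10^-4, f = 0.01879, h_2 = f(L/D)V²/2g = 0.5297 m
Series → Q common, losses add: H = Σh = 2.866 m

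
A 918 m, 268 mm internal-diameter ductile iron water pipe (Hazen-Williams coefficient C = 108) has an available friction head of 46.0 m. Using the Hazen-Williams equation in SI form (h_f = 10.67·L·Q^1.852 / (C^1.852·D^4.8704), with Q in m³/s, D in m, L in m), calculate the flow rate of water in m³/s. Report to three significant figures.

Rearranging: Q = [h_f·C^1.852·D^4.8704 / (10.67·L)]^(1/1.852)
Q = [46.0·108^1.852·0.268^4.8704 / (10.67·918)]^0.540 = 0.1872 m³/s

Q ≈ 0.187 m³/s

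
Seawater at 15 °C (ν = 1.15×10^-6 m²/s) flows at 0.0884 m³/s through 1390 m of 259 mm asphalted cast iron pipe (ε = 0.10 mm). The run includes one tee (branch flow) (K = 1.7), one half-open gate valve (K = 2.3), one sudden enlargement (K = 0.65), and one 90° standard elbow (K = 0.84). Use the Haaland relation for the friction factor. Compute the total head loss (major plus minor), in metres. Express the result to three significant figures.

H_L ≈ 14.0 m

V = 4Q/(πD²) = 1.678 m/s; V²/2g = 0.1435 m
Re = 3.78×10^5, ε/D = 3.86×10^-4 → f = 0.01709 (Haaland)
Major: h_f = f(L/D)·V²/2g = 0.01709·5367·0.1435 = 13.16 m
Minor: ΣK = 5.49; h_m = ΣK·V²/2g = 0.7878 m
Total H_L = 13.16 + 0.7878 = 13.95 m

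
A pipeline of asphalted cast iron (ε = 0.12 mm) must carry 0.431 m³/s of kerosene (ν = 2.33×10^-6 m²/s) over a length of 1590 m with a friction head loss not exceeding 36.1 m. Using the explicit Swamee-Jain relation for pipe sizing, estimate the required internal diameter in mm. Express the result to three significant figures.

D ≈ 411 mm

Swamee-Jain (Type III): D = 0.66·[ε^1.25·(LQ²/(gh_f))^4.75 + ν·Q^9.4·(L/(gh_f))^5.2]^0.04
LQ²/(gh_f) = 0.8340; L/(gh_f) = 4.490
Term 1 = ε^1.25·(…)^4.75 = 5.30×10^-6; Term 2 = ν·Q^9.4·(…)^5.2 = 2.10×10^-6
D = 0.66·(5.30×10^-6 + 2.10×10^-6)^0.04 = 0.4115 m = 411 mm
Check: V = 3.24 m/s, Re = 5.72×10^5, f = 0.01616, h_f = 33.4 m ≈ 36.1 m ✓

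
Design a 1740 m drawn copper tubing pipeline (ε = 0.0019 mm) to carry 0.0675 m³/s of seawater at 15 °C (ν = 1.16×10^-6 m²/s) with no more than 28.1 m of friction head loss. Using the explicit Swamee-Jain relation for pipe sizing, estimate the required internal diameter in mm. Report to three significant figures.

Swamee-Jain (Type III): D = 0.66·[ε^1.25·(LQ²/(gh_f))^4.75 + ν·Q^9.4·(L/(gh_f))^5.2]^0.04
LQ²/(gh_f) = 0.02876; L/(gh_f) = 6.312
Term 1 = ε^1.25·(…)^4.75 = 3.37×10^-15; Term 2 = ν·Q^9.4·(…)^5.2 = 1.66×10^-13
D = 0.66·(3.37×10^-15 + 1.66×10^-13)^0.04 = 0.2036 m = 204 mm
Check: V = 2.07 m/s, Re = 3.64×10^5, f = 0.01399, h_f = 26.2 m ≈ 28.1 m ✓

D ≈ 204 mm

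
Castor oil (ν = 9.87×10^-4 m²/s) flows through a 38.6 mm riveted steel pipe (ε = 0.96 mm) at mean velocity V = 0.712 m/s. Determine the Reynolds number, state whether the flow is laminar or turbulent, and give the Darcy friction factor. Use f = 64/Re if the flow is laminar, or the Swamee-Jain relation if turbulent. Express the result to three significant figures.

Re ≈ 27.8; laminar; f = 64/Re ≈ 2.30

Re = VD/ν = 0.7120·0.0386/9.87×10^-4 = 27.8
Re < 2300 → laminar → f = 64/Re = 2.298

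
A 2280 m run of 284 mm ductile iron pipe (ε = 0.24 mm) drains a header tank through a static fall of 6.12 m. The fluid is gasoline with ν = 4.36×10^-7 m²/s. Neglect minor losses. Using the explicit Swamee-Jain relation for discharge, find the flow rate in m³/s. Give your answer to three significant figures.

Q ≈ 0.0556 m³/s

Swamee-Jain (Type II): Q = -0.965·√(gD⁵h_f/L)·ln[ε/(3.7D) + √(3.17ν²L/(gD³h_f))]
√(gD⁵h_f/L) = √(9.81·0.284⁵·6.12/2280) = 0.006975
ε/(3.7D) = 2.28×10^-4; √(3.17ν²L/(gD³h_f)) = 3.16×10^-5
Q = -0.965·0.006975·ln(2.600×10^-4) = 0.05556 m³/s
Check: V = 0.877 m/s, Re = 5.71×10^5, f = 0.01956, h_f = 6.16 m ≈ 6.12 m ✓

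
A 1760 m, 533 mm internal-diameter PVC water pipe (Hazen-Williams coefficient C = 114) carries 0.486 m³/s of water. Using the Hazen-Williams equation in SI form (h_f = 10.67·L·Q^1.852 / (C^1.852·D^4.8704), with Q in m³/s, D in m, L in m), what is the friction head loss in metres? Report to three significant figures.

h_f = 10.67·1760·0.486^1.852 / (114^1.852·0.533^4.8704) = 16.40 m

h_f ≈ 16.4 m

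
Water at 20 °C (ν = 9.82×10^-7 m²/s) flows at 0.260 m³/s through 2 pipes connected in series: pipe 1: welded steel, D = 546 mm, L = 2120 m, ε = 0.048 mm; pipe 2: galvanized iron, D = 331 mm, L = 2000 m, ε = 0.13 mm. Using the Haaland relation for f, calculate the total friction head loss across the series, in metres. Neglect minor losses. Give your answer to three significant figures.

Pipe 1: V = 1.110 m/s, Re = 6.17×10^5, ε/D = 8.79×10^-5, f = 0.01378, h_1 = f(L/D)V²/2g = 3.364 m
Pipe 2: V = 3.022 m/s, Re = 1.02×10^6, ε/D = 3.93×10^-4, f = 0.01638, h_2 = f(L/D)V²/2g = 46.04 m
Series → Q common, losses add: H = Σh = 49.41 m

H ≈ 49.4 m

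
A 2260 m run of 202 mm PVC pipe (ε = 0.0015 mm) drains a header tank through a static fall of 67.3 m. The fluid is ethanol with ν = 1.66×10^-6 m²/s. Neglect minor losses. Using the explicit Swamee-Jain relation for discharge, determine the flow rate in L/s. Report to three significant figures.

Swamee-Jain (Type II): Q = -0.965·√(gD⁵h_f/L)·ln[ε/(3.7D) + √(3.17ν²L/(gD³h_f))]
√(gD⁵h_f/L) = √(9.81·0.202⁵·67.3/2260) = 0.009912
ε/(3.7D) = 2.01×10^-6; √(3.17ν²L/(gD³h_f)) = 6.02×10^-5
Q = -0.965·0.009912·ln(6.224×10^-5) = 0.09263 m³/s
Check: V = 2.89 m/s, Re = 3.52×10^5, f = 0.01405, h_f = 66.9 m ≈ 67.3 m ✓

Q ≈ 92.6 L/s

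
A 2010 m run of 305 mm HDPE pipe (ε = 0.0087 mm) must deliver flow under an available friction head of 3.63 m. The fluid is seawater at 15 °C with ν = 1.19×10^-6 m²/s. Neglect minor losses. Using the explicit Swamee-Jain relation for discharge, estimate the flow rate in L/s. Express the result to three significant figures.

Swamee-Jain (Type II): Q = -0.965·√(gD⁵h_f/L)·ln[ε/(3.7D) + √(3.17ν²L/(gD³h_f))]
√(gD⁵h_f/L) = √(9.81·0.305⁵·3.63/2010) = 0.006838
ε/(3.7D) = 7.71×10^-6; √(3.17ν²L/(gD³h_f)) = 9.45×10^-5
Q = -0.965·0.006838·ln(1.022×10^-4) = 0.06063 m³/s
Check: V = 0.830 m/s, Re = 2.13×10^5, f = 0.01562, h_f = 3.61 m ≈ 3.63 m ✓

Q ≈ 60.6 L/s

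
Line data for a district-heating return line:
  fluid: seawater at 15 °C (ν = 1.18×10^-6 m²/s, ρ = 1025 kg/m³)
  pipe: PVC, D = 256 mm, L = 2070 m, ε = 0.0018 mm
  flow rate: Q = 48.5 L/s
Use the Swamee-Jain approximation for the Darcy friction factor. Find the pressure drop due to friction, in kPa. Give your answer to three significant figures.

Δp ≈ 57.1 kPa

V = 4Q/(πD²) = 4·0.0485/(π·0.256²) = 0.9423 m/s
Re = VD/ν = 0.9423·0.256/1.18×10^-6 = 2.04×10^5 → turbulent
ε/D = 0.0018/256 = 7.03×10^-6
Swamee-Jain: f = 0.01553
h_f = f(L/D)V²/(2g) = 0.01553·(2070/0.256)·0.9423²/(2·9.81) = 5.683 m
Δp = ρg·h_f = 1025·9.81·5.683 = 57.15 kPa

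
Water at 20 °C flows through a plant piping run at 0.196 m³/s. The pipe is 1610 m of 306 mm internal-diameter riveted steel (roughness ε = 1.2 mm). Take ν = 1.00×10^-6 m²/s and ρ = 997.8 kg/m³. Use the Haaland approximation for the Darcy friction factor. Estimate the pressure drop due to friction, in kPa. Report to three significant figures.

Δp ≈ 530 kPa

V = 4Q/(πD²) = 4·0.196/(π·0.306²) = 2.665 m/s
Re = VD/ν = 2.665·0.306/1.00×10^-6 = 8.16×10^5 → turbulent
ε/D = 1.2/306 = 0.00392
Haaland: f = 0.02843
h_f = f(L/D)V²/(2g) = 0.02843·(1610/0.306)·2.665²/(2·9.81) = 54.16 m
Δp = ρg·h_f = 997.8·9.81·54.16 = 530.1 kPa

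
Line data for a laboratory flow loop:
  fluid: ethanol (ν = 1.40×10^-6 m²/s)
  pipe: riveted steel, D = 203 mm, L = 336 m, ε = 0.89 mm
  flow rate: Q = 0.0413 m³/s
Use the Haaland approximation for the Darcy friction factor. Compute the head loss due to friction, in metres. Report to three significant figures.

h_f ≈ 4.09 m

V = 4Q/(πD²) = 4·0.0413/(π·0.203²) = 1.276 m/s
Re = VD/ν = 1.276·0.203/1.40×10^-6 = 1.85×10^5 → turbulent
ε/D = 0.89/203 = 0.00438
Haaland: f = 0.02976
h_f = f(L/D)V²/(2g) = 0.02976·(336/0.203)·1.276²/(2·9.81) = 4.088 m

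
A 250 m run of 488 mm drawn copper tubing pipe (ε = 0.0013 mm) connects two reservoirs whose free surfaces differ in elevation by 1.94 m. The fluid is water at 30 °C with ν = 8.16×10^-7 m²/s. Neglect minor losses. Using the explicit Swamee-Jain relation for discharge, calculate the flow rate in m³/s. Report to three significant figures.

Q ≈ 0.489 m³/s

Swamee-Jain (Type II): Q = -0.965·√(gD⁵h_f/L)·ln[ε/(3.7D) + √(3.17ν²L/(gD³h_f))]
√(gD⁵h_f/L) = √(9.81·0.488⁵·1.94/250) = 0.04590
ε/(3.7D) = 7.20×10^-7; √(3.17ν²L/(gD³h_f)) = 1.54×10^-5
Q = -0.965·0.04590·ln(1.617×10^-5) = 0.4887 m³/s
Check: V = 2.61 m/s, Re = 1.56×10^6, f = 0.01087, h_f = 1.94 m ≈ 1.94 m ✓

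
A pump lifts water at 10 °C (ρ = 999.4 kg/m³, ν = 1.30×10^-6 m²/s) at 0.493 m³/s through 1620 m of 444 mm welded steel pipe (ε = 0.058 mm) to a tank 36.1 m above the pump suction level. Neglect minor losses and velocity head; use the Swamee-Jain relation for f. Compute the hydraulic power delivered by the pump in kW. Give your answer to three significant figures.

P_hyd ≈ 301 kW

V = 4Q/(πD²) = 3.184 m/s; Re = 1.09×10^6; ε/D = 1.31×10^-4; f = 0.01385
h_f = f(L/D)V²/2g = 26.12 m
Total head H = z + h_f = 36.1 + 26.12 = 62.22 m
P_hyd = ρgQH = 999.4·9.81·0.493·62.22 = 300.7 kW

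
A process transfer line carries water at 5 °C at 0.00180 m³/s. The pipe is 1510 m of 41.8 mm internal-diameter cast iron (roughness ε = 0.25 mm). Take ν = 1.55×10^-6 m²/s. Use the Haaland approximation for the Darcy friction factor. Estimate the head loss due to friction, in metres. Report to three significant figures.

V = 4Q/(πD²) = 4·0.00180/(π·0.0418²) = 1.312 m/s
Re = VD/ν = 1.312·0.0418/1.55×10^-6 = 3.54×10^4 → turbulent
ε/D = 0.25/41.8 = 0.00598
Haaland: f = 0.03422
h_f = f(L/D)V²/(2g) = 0.03422·(1510/0.0418)·1.312²/(2·9.81) = 108.4 m

h_f ≈ 108 m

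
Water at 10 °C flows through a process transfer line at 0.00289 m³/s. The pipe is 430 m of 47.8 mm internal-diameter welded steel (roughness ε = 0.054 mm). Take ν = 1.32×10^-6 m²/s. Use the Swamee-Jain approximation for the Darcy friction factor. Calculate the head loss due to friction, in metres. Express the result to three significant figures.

h_f ≈ 28.6 m

V = 4Q/(πD²) = 4·0.00289/(π·0.0478²) = 1.610 m/s
Re = VD/ν = 1.610·0.0478/1.32×10^-6 = 5.83×10^4 → turbulent
ε/D = 0.054/47.8 = 0.00113
Swamee-Jain: f = 0.02409
h_f = f(L/D)V²/(2g) = 0.02409·(430/0.0478)·1.610²/(2·9.81) = 28.64 m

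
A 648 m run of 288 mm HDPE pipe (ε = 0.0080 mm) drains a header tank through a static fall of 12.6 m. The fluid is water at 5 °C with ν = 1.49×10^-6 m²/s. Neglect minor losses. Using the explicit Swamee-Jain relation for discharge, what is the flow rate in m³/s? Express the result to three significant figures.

Q ≈ 0.187 m³/s

Swamee-Jain (Type II): Q = -0.965·√(gD⁵h_f/L)·ln[ε/(3.7D) + √(3.17ν²L/(gD³h_f))]
√(gD⁵h_f/L) = √(9.81·0.288⁵·12.6/648) = 0.01944
ε/(3.7D) = 7.51×10^-6; √(3.17ν²L/(gD³h_f)) = 3.93×10^-5
Q = -0.965·0.01944·ln(4.681×10^-5) = 0.1870 m³/s
Check: V = 2.87 m/s, Re = 5.55×10^5, f = 0.01331, h_f = 12.6 m ≈ 12.6 m ✓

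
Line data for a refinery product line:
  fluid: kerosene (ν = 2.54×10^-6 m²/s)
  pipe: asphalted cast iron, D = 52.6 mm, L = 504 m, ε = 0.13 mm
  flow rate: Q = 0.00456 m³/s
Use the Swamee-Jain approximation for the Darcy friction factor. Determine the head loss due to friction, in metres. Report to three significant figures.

V = 4Q/(πD²) = 4·0.00456/(π·0.0526²) = 2.098 m/s
Re = VD/ν = 2.098·0.0526/2.54×10^-6 = 4.35×10^4 → turbulent
ε/D = 0.13/52.6 = 0.00247
Swamee-Jain: f = 0.02819
h_f = f(L/D)V²/(2g) = 0.02819·(504/0.0526)·2.098²/(2·9.81) = 60.63 m

h_f ≈ 60.6 m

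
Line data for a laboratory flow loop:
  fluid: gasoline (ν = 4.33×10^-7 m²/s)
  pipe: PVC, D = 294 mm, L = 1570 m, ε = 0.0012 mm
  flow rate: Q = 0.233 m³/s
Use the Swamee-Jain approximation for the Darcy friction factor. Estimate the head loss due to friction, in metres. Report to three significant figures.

V = 4Q/(πD²) = 4·0.233/(π·0.294²) = 3.432 m/s
Re = VD/ν = 3.432·0.294/4.33×10^-7 = 2.33×10^6 → turbulent
ε/D = 0.0012/294 = 4.08×10^-6
Swamee-Jain: f = 0.01029
h_f = f(L/D)V²/(2g) = 0.01029·(1570/0.294)·3.432²/(2·9.81) = 32.99 m

h_f ≈ 33.0 m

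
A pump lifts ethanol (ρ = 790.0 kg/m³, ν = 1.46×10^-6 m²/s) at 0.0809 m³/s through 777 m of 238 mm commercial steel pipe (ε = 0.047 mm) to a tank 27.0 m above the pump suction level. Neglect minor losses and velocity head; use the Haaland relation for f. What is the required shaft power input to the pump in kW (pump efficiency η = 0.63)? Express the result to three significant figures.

V = 4Q/(πD²) = 1.818 m/s; Re = 2.96×10^5; ε/D = 1.97×10^-4; f = 0.01606
h_f = f(L/D)V²/2g = 8.839 m
Total head H = z + h_f = 27.0 + 8.839 = 35.84 m
P_hyd = ρgQH = 790.0·9.81·0.0809·35.84 = 22.47 kW
P_shaft = P_hyd/η = 22.47/0.63 = 35.67 kW

P_shaft ≈ 35.7 kW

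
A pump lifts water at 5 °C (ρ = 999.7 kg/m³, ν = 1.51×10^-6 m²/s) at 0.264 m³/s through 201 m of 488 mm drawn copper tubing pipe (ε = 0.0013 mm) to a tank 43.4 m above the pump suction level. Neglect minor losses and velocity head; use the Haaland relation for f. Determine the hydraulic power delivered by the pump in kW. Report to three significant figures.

V = 4Q/(πD²) = 1.411 m/s; Re = 4.56×10^5; ε/D = 2.66×10^-6; f = 0.01331
h_f = f(L/D)V²/2g = 0.5566 m
Total head H = z + h_f = 43.4 + 0.5566 = 43.96 m
P_hyd = ρgQH = 999.7·9.81·0.264·43.96 = 113.8 kW

P_hyd ≈ 114 kW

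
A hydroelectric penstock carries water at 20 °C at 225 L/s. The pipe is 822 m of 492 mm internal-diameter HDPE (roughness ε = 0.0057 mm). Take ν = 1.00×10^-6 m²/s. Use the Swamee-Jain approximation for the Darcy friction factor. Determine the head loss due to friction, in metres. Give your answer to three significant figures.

h_f ≈ 1.54 m

V = 4Q/(πD²) = 4·0.225/(π·0.492²) = 1.183 m/s
Re = VD/ν = 1.183·0.492/1.00×10^-6 = 5.82×10^5 → turbulent
ε/D = 0.0057/492 = 1.16×10^-5
Swamee-Jain: f = 0.01295
h_f = f(L/D)V²/(2g) = 0.01295·(822/0.492)·1.183²/(2·9.81) = 1.544 m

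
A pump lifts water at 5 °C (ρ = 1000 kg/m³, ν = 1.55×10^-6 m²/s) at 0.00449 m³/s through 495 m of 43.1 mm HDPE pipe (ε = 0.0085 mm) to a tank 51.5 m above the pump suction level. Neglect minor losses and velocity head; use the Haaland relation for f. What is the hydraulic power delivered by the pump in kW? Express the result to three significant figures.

V = 4Q/(πD²) = 3.078 m/s; Re = 8.56×10^4; ε/D = 1.97×10^-4; f = 0.01923
h_f = f(L/D)V²/2g = 106.6 m
Total head H = z + h_f = 51.5 + 106.6 = 158.1 m
P_hyd = ρgQH = 1000·9.81·0.00449·158.1 = 6.966 kW

P_hyd ≈ 6.97 kW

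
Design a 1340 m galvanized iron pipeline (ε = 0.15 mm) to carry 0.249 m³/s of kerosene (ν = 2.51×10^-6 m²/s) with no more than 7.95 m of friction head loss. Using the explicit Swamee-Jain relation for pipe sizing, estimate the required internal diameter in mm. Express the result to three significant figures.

D ≈ 439 mm

Swamee-Jain (Type III): D = 0.66·[ε^1.25·(LQ²/(gh_f))^4.75 + ν·Q^9.4·(L/(gh_f))^5.2]^0.04
LQ²/(gh_f) = 1.065; L/(gh_f) = 17.18
Term 1 = ε^1.25·(…)^4.75 = 2.24×10^-5; Term 2 = ν·Q^9.4·(…)^5.2 = 1.40×10^-5
D = 0.66·(2.24×10^-5 + 1.40×10^-5)^0.04 = 0.4385 m = 439 mm
Check: V = 1.65 m/s, Re = 2.88×10^5, f = 0.01741, h_f = 7.37 m ≈ 7.95 m ✓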